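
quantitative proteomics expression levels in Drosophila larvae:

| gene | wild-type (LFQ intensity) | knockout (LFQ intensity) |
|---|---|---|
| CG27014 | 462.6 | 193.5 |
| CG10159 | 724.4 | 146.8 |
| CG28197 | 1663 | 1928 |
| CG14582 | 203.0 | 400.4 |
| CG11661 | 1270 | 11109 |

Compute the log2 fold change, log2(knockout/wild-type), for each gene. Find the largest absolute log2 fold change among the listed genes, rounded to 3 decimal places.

3.129

log2(193.5/462.6) = -1.257  (CG27014)
log2(146.8/724.4) = -2.303  (CG10159)
log2(1928/1663) = 0.213  (CG28197)
log2(400.4/203.0) = 0.980  (CG14582)
log2(11109/1270) = 3.129  (CG11661)
The largest magnitude belongs to CG11661.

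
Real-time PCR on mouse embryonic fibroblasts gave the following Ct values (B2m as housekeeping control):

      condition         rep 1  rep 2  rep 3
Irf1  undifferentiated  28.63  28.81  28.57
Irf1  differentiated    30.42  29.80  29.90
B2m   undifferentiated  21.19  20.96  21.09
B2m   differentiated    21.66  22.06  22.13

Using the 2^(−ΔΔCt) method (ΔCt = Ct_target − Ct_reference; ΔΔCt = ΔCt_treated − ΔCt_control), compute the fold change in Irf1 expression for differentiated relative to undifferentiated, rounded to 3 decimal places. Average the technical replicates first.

0.707

Mean Ct: Irf1 undifferentiated 28.670; Irf1 differentiated 30.040; B2m undifferentiated 21.080; B2m differentiated 21.950
ΔCt(undifferentiated) = 28.670 − 21.080 = 7.590
ΔCt(differentiated) = 30.040 − 21.950 = 8.090
ΔΔCt = 8.090 − 7.590 = 0.500
Fold change = 2^(−0.500) = 0.7071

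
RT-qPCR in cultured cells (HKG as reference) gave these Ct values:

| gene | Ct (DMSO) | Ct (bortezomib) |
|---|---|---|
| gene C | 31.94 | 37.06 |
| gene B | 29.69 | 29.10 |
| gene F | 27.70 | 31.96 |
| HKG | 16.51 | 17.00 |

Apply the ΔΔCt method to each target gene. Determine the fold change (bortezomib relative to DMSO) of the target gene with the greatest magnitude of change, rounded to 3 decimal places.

gene C: ΔΔCt = (37.06−17.00) − (31.94−16.51) = 20.06 − 15.43 = 4.63; fold change = 2^-4.63 = 0.040
gene B: ΔΔCt = (29.10−17.00) − (29.69−16.51) = 12.10 − 13.18 = -1.08; fold change = 2^1.08 = 2.114
gene F: ΔΔCt = (31.96−17.00) − (27.70−16.51) = 14.96 − 11.19 = 3.77; fold change = 2^-3.77 = 0.073
gene C has the largest |ΔΔCt| = 4.63.

0.040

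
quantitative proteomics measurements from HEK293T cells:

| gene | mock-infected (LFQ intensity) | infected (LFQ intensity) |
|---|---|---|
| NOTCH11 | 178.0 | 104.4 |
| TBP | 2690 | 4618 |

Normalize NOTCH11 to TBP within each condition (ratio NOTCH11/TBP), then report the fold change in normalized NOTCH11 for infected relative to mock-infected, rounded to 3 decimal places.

NOTCH11/TBP (mock-infected) = 178.0 / 2690 = 0.066171
NOTCH11/TBP (infected) = 104.4 / 4618 = 0.022607
Fold change = 0.022607 / 0.066171 = 0.3416

0.342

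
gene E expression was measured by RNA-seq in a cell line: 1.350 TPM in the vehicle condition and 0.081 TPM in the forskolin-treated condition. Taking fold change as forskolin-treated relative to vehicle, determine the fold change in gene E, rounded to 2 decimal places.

0.06

Fold change = 0.081 / 1.350 = 0.060
gene E is downregulated.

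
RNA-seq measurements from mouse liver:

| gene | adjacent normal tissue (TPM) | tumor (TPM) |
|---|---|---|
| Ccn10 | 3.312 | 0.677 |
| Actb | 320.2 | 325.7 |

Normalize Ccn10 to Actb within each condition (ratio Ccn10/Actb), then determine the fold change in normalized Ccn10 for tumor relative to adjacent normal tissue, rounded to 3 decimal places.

0.201

Ccn10/Actb (adjacent normal tissue) = 3.312 / 320.2 = 0.010344
Ccn10/Actb (tumor) = 0.677 / 325.7 = 0.0020786
Fold change = 0.0020786 / 0.010344 = 0.2010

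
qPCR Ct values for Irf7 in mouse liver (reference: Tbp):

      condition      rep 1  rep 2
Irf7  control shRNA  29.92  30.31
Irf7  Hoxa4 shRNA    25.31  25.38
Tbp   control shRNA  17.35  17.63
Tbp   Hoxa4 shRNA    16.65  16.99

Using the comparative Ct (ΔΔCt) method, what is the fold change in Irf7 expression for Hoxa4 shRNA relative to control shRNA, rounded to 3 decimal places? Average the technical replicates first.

Mean Ct: Irf7 control shRNA 30.115; Irf7 Hoxa4 shRNA 25.345; Tbp control shRNA 17.490; Tbp Hoxa4 shRNA 16.820
ΔCt(control shRNA) = 30.115 − 17.490 = 12.625
ΔCt(Hoxa4 shRNA) = 25.345 − 16.820 = 8.525
ΔΔCt = 8.525 − 12.625 = -4.100
Fold change = 2^(−(-4.100)) = 2^4.100 = 17.1484

17.148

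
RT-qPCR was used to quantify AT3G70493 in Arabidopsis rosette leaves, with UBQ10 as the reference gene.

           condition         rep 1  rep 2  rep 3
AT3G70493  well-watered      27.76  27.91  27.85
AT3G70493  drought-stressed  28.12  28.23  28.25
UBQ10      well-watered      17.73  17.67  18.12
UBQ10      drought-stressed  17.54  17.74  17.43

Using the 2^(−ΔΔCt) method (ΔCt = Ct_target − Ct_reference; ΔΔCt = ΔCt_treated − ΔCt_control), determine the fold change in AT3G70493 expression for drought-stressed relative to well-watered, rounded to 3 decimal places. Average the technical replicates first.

Mean Ct: AT3G70493 well-watered 27.840; AT3G70493 drought-stressed 28.200; UBQ10 well-watered 17.840; UBQ10 drought-stressed 17.570
ΔCt(well-watered) = 27.840 − 17.840 = 10.000
ΔCt(drought-stressed) = 28.200 − 17.570 = 10.630
ΔΔCt = 10.630 − 10.000 = 0.630
Fold change = 2^(−0.630) = 0.6462

0.646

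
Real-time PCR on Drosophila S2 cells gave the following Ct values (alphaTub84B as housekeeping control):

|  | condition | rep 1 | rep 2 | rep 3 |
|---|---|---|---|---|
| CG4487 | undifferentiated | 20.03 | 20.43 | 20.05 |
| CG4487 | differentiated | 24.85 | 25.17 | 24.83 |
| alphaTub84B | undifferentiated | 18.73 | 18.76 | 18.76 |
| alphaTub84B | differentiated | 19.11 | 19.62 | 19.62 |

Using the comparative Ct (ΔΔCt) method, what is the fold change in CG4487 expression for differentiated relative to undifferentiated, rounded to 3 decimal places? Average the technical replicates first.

Mean Ct: CG4487 undifferentiated 20.170; CG4487 differentiated 24.950; alphaTub84B undifferentiated 18.750; alphaTub84B differentiated 19.450
ΔCt(undifferentiated) = 20.170 − 18.750 = 1.420
ΔCt(differentiated) = 24.950 − 19.450 = 5.500
ΔΔCt = 5.500 − 1.420 = 4.080
Fold change = 2^(−4.080) = 0.0591

0.059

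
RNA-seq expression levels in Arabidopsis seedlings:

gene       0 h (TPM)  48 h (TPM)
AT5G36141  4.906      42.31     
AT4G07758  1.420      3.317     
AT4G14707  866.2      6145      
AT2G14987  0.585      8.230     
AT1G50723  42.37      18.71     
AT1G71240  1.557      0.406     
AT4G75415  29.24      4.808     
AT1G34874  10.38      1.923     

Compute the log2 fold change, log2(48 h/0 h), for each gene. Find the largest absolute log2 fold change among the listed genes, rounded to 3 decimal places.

3.814

log2(42.31/4.906) = 3.108  (AT5G36141)
log2(3.317/1.420) = 1.224  (AT4G07758)
log2(6145/866.2) = 2.827  (AT4G14707)
log2(8.230/0.585) = 3.814  (AT2G14987)
log2(18.71/42.37) = -1.179  (AT1G50723)
log2(0.406/1.557) = -1.939  (AT1G71240)
log2(4.808/29.24) = -2.604  (AT4G75415)
log2(1.923/10.38) = -2.432  (AT1G34874)
The largest magnitude belongs to AT2G14987.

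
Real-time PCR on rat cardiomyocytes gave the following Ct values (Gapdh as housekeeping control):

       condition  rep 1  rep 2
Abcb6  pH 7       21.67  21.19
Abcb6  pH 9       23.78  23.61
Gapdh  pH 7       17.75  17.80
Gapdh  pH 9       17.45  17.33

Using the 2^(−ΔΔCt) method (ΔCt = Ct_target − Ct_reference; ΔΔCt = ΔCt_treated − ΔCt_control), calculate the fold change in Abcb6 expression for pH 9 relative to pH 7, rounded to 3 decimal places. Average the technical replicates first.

Mean Ct: Abcb6 pH 7 21.430; Abcb6 pH 9 23.695; Gapdh pH 7 17.775; Gapdh pH 9 17.390
ΔCt(pH 7) = 21.430 − 17.775 = 3.655
ΔCt(pH 9) = 23.695 − 17.390 = 6.305
ΔΔCt = 6.305 − 3.655 = 2.650
Fold change = 2^(−2.650) = 0.1593

0.159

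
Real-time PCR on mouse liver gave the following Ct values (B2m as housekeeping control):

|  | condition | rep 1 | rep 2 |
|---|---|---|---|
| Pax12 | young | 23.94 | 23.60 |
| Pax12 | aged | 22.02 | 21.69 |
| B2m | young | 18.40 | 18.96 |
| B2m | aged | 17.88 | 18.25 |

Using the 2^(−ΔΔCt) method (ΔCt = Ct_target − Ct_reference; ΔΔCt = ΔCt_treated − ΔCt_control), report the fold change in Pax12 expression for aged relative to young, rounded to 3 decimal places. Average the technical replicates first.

2.462

Mean Ct: Pax12 young 23.770; Pax12 aged 21.855; B2m young 18.680; B2m aged 18.065
ΔCt(young) = 23.770 − 18.680 = 5.090
ΔCt(aged) = 21.855 − 18.065 = 3.790
ΔΔCt = 3.790 − 5.090 = -1.300
Fold change = 2^(−(-1.300)) = 2^1.300 = 2.4623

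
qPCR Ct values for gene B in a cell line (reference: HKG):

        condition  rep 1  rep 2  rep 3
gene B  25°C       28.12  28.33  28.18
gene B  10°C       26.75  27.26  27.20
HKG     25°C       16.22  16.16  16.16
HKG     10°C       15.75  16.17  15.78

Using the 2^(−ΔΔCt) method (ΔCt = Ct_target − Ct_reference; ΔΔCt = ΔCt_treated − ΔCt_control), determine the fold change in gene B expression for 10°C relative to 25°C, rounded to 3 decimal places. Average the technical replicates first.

1.815

Mean Ct: gene B 25°C 28.210; gene B 10°C 27.070; HKG 25°C 16.180; HKG 10°C 15.900
ΔCt(25°C) = 28.210 − 16.180 = 12.030
ΔCt(10°C) = 27.070 − 15.900 = 11.170
ΔΔCt = 11.170 − 12.030 = -0.860
Fold change = 2^(−(-0.860)) = 2^0.860 = 1.8150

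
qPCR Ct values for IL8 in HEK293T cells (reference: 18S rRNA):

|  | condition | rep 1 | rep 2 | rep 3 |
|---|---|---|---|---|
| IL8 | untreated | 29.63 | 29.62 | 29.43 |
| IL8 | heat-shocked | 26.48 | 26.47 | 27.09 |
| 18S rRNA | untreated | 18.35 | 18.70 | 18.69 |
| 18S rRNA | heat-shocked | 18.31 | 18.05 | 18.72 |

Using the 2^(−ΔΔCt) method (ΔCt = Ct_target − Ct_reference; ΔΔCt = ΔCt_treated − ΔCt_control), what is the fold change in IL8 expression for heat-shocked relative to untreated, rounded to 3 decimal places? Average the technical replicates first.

Mean Ct: IL8 untreated 29.560; IL8 heat-shocked 26.680; 18S rRNA untreated 18.580; 18S rRNA heat-shocked 18.360
ΔCt(untreated) = 29.560 − 18.580 = 10.980
ΔCt(heat-shocked) = 26.680 − 18.360 = 8.320
ΔΔCt = 8.320 − 10.980 = -2.660
Fold change = 2^(−(-2.660)) = 2^2.660 = 6.3203

6.320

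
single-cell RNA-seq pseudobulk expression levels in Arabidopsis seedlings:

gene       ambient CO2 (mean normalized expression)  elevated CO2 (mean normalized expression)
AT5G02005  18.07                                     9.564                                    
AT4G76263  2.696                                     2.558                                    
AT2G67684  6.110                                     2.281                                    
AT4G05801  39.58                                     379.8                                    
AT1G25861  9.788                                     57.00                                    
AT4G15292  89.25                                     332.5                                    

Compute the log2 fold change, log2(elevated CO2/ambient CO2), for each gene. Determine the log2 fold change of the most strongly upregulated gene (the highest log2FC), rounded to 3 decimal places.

log2(9.564/18.07) = -0.918  (AT5G02005)
log2(2.558/2.696) = -0.076  (AT4G76263)
log2(2.281/6.110) = -1.422  (AT2G67684)
log2(379.8/39.58) = 3.262  (AT4G05801)
log2(57.00/9.788) = 2.542  (AT1G25861)
log2(332.5/89.25) = 1.897  (AT4G15292)
AT4G05801 is most strongly upregulated.

3.262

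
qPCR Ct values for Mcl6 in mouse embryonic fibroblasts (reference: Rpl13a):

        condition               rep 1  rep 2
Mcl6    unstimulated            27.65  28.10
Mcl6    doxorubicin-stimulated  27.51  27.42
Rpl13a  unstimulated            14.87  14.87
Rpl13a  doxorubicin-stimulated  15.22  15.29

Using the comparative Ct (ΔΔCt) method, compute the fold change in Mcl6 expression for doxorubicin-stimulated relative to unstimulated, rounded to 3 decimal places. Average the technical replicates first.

1.735

Mean Ct: Mcl6 unstimulated 27.875; Mcl6 doxorubicin-stimulated 27.465; Rpl13a unstimulated 14.870; Rpl13a doxorubicin-stimulated 15.255
ΔCt(unstimulated) = 27.875 − 14.870 = 13.005
ΔCt(doxorubicin-stimulated) = 27.465 − 15.255 = 12.210
ΔΔCt = 12.210 − 13.005 = -0.795
Fold change = 2^(−(-0.795)) = 2^0.795 = 1.7351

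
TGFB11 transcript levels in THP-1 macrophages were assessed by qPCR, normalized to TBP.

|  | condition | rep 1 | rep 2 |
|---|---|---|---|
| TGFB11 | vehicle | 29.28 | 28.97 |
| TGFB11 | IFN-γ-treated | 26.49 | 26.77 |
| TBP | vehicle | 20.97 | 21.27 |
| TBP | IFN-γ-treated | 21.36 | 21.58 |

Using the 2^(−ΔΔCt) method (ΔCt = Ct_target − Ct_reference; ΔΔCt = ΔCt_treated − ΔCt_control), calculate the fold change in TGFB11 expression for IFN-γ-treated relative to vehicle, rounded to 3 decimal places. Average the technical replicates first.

7.185

Mean Ct: TGFB11 vehicle 29.125; TGFB11 IFN-γ-treated 26.630; TBP vehicle 21.120; TBP IFN-γ-treated 21.470
ΔCt(vehicle) = 29.125 − 21.120 = 8.005
ΔCt(IFN-γ-treated) = 26.630 − 21.470 = 5.160
ΔΔCt = 5.160 − 8.005 = -2.845
Fold change = 2^(−(-2.845)) = 2^2.845 = 7.1851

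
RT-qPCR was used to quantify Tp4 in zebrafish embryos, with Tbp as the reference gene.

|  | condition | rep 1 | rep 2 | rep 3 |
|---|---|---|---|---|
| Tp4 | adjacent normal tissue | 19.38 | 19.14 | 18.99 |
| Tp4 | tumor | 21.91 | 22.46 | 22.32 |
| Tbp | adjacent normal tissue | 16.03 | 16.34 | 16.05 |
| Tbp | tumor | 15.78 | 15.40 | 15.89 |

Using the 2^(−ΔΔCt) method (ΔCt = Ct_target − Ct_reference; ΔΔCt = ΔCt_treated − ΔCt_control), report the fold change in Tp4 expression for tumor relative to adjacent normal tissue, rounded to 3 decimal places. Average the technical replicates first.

0.088

Mean Ct: Tp4 adjacent normal tissue 19.170; Tp4 tumor 22.230; Tbp adjacent normal tissue 16.140; Tbp tumor 15.690
ΔCt(adjacent normal tissue) = 19.170 − 16.140 = 3.030
ΔCt(tumor) = 22.230 − 15.690 = 6.540
ΔΔCt = 6.540 − 3.030 = 3.510
Fold change = 2^(−3.510) = 0.0878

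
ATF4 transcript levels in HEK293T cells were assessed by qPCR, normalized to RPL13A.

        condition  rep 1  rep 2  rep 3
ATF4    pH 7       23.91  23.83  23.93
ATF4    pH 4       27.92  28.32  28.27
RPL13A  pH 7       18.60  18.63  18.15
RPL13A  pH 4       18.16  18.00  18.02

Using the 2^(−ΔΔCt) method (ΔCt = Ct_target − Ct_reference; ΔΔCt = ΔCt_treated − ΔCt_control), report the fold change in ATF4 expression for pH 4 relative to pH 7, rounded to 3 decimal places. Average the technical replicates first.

Mean Ct: ATF4 pH 7 23.890; ATF4 pH 4 28.170; RPL13A pH 7 18.460; RPL13A pH 4 18.060
ΔCt(pH 7) = 23.890 − 18.460 = 5.430
ΔCt(pH 4) = 28.170 − 18.060 = 10.110
ΔΔCt = 10.110 − 5.430 = 4.680
Fold change = 2^(−4.680) = 0.0390

0.039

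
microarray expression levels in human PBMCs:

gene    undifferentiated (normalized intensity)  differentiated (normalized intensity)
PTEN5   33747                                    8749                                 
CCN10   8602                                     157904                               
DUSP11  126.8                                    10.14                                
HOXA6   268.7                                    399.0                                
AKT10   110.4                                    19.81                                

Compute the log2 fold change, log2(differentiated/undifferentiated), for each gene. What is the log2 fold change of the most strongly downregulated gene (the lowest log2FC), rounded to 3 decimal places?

-3.644

log2(8749/33747) = -1.948  (PTEN5)
log2(157904/8602) = 4.198  (CCN10)
log2(10.14/126.8) = -3.644  (DUSP11)
log2(399.0/268.7) = 0.570  (HOXA6)
log2(19.81/110.4) = -2.478  (AKT10)
DUSP11 is most strongly downregulated.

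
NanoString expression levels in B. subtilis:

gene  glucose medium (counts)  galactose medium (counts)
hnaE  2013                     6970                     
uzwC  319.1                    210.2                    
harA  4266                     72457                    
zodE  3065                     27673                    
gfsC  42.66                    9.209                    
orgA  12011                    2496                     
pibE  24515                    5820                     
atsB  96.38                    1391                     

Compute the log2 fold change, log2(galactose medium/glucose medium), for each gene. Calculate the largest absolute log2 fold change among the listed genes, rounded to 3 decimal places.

4.086

log2(6970/2013) = 1.792  (hnaE)
log2(210.2/319.1) = -0.602  (uzwC)
log2(72457/4266) = 4.086  (harA)
log2(27673/3065) = 3.175  (zodE)
log2(9.209/42.66) = -2.212  (gfsC)
log2(2496/12011) = -2.267  (orgA)
log2(5820/24515) = -2.075  (pibE)
log2(1391/96.38) = 3.851  (atsB)
The largest magnitude belongs to harA.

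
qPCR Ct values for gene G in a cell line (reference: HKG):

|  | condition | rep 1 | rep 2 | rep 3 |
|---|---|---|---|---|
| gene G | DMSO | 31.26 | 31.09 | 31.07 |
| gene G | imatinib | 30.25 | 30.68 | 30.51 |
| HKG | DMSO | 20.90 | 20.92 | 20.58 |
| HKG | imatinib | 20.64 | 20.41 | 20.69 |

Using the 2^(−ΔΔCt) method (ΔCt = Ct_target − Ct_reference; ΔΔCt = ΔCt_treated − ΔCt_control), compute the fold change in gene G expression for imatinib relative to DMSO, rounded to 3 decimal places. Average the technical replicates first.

1.357

Mean Ct: gene G DMSO 31.140; gene G imatinib 30.480; HKG DMSO 20.800; HKG imatinib 20.580
ΔCt(DMSO) = 31.140 − 20.800 = 10.340
ΔCt(imatinib) = 30.480 − 20.580 = 9.900
ΔΔCt = 9.900 − 10.340 = -0.440
Fold change = 2^(−(-0.440)) = 2^0.440 = 1.3566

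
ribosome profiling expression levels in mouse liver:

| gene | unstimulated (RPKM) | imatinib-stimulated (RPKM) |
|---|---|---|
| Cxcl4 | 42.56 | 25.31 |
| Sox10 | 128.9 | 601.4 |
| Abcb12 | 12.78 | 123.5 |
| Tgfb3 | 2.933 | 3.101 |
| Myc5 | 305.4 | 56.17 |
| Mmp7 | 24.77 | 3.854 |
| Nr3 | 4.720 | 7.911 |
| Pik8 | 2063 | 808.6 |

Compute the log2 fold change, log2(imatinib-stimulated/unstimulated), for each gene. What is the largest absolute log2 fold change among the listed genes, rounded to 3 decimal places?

3.273

log2(25.31/42.56) = -0.750  (Cxcl4)
log2(601.4/128.9) = 2.222  (Sox10)
log2(123.5/12.78) = 3.273  (Abcb12)
log2(3.101/2.933) = 0.080  (Tgfb3)
log2(56.17/305.4) = -2.443  (Myc5)
log2(3.854/24.77) = -2.684  (Mmp7)
log2(7.911/4.720) = 0.745  (Nr3)
log2(808.6/2063) = -1.351  (Pik8)
The largest magnitude belongs to Abcb12.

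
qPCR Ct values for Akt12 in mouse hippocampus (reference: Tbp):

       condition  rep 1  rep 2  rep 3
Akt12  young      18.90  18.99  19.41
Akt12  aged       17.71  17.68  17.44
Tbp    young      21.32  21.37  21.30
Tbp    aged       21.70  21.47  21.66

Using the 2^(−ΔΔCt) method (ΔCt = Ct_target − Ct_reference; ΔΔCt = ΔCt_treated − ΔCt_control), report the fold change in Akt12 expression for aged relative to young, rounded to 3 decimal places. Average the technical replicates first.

3.411

Mean Ct: Akt12 young 19.100; Akt12 aged 17.610; Tbp young 21.330; Tbp aged 21.610
ΔCt(young) = 19.100 − 21.330 = -2.230
ΔCt(aged) = 17.610 − 21.610 = -4.000
ΔΔCt = -4.000 − (-2.230) = -1.770
Fold change = 2^(−(-1.770)) = 2^1.770 = 3.4105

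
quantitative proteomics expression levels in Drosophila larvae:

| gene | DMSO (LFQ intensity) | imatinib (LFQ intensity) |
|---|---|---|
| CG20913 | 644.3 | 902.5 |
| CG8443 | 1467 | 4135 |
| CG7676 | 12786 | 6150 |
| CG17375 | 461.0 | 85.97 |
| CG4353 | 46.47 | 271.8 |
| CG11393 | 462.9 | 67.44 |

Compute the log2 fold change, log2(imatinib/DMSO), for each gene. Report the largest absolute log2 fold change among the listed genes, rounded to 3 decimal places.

log2(902.5/644.3) = 0.486  (CG20913)
log2(4135/1467) = 1.495  (CG8443)
log2(6150/12786) = -1.056  (CG7676)
log2(85.97/461.0) = -2.423  (CG17375)
log2(271.8/46.47) = 2.548  (CG4353)
log2(67.44/462.9) = -2.779  (CG11393)
The largest magnitude belongs to CG11393.

2.779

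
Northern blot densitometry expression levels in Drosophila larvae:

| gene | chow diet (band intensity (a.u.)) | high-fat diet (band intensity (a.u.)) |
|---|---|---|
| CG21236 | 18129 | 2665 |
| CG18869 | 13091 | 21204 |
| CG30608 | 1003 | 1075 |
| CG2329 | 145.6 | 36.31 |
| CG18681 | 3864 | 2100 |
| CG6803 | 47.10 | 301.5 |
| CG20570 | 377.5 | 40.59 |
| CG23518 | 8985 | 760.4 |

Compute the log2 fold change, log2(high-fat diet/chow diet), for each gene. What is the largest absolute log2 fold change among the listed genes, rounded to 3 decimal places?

3.563

log2(2665/18129) = -2.766  (CG21236)
log2(21204/13091) = 0.696  (CG18869)
log2(1075/1003) = 0.100  (CG30608)
log2(36.31/145.6) = -2.004  (CG2329)
log2(2100/3864) = -0.880  (CG18681)
log2(301.5/47.10) = 2.678  (CG6803)
log2(40.59/377.5) = -3.217  (CG20570)
log2(760.4/8985) = -3.563  (CG23518)
The largest magnitude belongs to CG23518.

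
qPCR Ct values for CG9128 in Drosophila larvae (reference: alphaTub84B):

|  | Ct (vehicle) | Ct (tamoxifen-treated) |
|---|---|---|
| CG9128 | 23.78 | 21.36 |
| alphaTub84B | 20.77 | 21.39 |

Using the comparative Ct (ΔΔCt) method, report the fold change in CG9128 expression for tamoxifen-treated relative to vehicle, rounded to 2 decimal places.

ΔCt(vehicle) = 23.780 − 20.770 = 3.010
ΔCt(tamoxifen-treated) = 21.360 − 21.390 = -0.030
ΔΔCt = -0.030 − 3.010 = -3.040
Fold change = 2^(−(-3.040)) = 2^3.040 = 8.225

8.22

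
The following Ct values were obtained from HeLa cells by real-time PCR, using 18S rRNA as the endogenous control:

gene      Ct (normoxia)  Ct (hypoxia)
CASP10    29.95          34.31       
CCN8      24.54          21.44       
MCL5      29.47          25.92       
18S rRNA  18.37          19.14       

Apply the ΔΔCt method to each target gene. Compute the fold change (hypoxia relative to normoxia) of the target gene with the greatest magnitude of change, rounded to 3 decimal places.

19.973

CASP10: ΔΔCt = (34.31−19.14) − (29.95−18.37) = 15.17 − 11.58 = 3.59; fold change = 2^-3.59 = 0.083
CCN8: ΔΔCt = (21.44−19.14) − (24.54−18.37) = 2.30 − 6.17 = -3.87; fold change = 2^3.87 = 14.621
MCL5: ΔΔCt = (25.92−19.14) − (29.47−18.37) = 6.78 − 11.10 = -4.32; fold change = 2^4.32 = 19.973
MCL5 has the largest |ΔΔCt| = 4.32.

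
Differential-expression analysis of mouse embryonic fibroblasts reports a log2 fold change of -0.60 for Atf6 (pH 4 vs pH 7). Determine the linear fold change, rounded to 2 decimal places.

0.66

Fold change = 2^(-0.60) = 0.660
That is, Atf6 drops to 66.0% of the pH 7 level.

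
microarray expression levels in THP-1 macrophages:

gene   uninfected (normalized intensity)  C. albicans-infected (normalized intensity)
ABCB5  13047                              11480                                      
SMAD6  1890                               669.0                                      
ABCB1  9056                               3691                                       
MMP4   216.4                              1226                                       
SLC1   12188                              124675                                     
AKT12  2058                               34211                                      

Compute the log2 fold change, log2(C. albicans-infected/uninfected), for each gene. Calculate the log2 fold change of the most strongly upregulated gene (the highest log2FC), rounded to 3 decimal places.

4.055

log2(11480/13047) = -0.185  (ABCB5)
log2(669.0/1890) = -1.498  (SMAD6)
log2(3691/9056) = -1.295  (ABCB1)
log2(1226/216.4) = 2.502  (MMP4)
log2(124675/12188) = 3.355  (SLC1)
log2(34211/2058) = 4.055  (AKT12)
AKT12 is most strongly upregulated.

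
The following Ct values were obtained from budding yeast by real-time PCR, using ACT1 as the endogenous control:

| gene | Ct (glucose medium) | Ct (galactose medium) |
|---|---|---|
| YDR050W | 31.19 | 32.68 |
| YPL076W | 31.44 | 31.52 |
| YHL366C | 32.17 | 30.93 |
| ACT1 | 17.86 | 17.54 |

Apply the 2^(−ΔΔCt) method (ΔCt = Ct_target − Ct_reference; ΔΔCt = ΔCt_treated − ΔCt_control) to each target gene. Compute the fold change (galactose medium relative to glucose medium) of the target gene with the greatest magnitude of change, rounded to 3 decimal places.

YDR050W: ΔΔCt = (32.68−17.54) − (31.19−17.86) = 15.14 − 13.33 = 1.81; fold change = 2^-1.81 = 0.285
YPL076W: ΔΔCt = (31.52−17.54) − (31.44−17.86) = 13.98 − 13.58 = 0.40; fold change = 2^-0.40 = 0.758
YHL366C: ΔΔCt = (30.93−17.54) − (32.17−17.86) = 13.39 − 14.31 = -0.92; fold change = 2^0.92 = 1.892
YDR050W has the largest |ΔΔCt| = 1.81.

0.285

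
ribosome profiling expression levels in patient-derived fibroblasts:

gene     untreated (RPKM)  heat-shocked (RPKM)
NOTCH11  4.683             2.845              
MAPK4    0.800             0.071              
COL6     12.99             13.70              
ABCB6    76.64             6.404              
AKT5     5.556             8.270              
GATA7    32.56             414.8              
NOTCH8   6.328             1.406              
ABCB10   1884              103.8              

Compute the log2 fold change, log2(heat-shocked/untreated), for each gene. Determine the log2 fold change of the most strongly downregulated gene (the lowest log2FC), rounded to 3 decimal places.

-4.182

log2(2.845/4.683) = -0.719  (NOTCH11)
log2(0.071/0.800) = -3.494  (MAPK4)
log2(13.70/12.99) = 0.077  (COL6)
log2(6.404/76.64) = -3.581  (ABCB6)
log2(8.270/5.556) = 0.574  (AKT5)
log2(414.8/32.56) = 3.671  (GATA7)
log2(1.406/6.328) = -2.170  (NOTCH8)
log2(103.8/1884) = -4.182  (ABCB10)
ABCB10 is most strongly downregulated.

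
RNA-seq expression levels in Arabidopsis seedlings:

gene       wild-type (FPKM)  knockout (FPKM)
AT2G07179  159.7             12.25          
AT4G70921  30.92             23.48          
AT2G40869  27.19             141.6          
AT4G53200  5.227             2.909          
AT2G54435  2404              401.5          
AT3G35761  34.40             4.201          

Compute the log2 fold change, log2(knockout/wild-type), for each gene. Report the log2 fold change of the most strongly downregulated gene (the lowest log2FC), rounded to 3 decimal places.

-3.705

log2(12.25/159.7) = -3.705  (AT2G07179)
log2(23.48/30.92) = -0.397  (AT4G70921)
log2(141.6/27.19) = 2.381  (AT2G40869)
log2(2.909/5.227) = -0.845  (AT4G53200)
log2(401.5/2404) = -2.582  (AT2G54435)
log2(4.201/34.40) = -3.034  (AT3G35761)
AT2G07179 is most strongly downregulated.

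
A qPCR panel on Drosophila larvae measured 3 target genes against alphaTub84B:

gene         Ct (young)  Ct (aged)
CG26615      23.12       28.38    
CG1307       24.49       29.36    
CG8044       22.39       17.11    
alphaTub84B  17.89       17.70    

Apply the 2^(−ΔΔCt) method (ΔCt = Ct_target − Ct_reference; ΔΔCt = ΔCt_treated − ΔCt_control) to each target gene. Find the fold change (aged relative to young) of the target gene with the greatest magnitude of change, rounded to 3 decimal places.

0.023

CG26615: ΔΔCt = (28.38−17.70) − (23.12−17.89) = 10.68 − 5.23 = 5.45; fold change = 2^-5.45 = 0.023
CG1307: ΔΔCt = (29.36−17.70) − (24.49−17.89) = 11.66 − 6.60 = 5.06; fold change = 2^-5.06 = 0.030
CG8044: ΔΔCt = (17.11−17.70) − (22.39−17.89) = -0.59 − 4.50 = -5.09; fold change = 2^5.09 = 34.060
CG26615 has the largest |ΔΔCt| = 5.45.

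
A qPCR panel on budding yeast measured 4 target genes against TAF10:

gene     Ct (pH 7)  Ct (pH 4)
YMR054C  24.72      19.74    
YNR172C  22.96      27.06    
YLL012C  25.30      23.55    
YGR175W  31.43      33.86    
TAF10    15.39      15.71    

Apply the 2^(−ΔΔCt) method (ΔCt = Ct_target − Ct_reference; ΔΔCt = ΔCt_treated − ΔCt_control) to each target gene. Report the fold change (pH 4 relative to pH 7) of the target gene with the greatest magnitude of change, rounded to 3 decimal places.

39.397

YMR054C: ΔΔCt = (19.74−15.71) − (24.72−15.39) = 4.03 − 9.33 = -5.30; fold change = 2^5.30 = 39.397
YNR172C: ΔΔCt = (27.06−15.71) − (22.96−15.39) = 11.35 − 7.57 = 3.78; fold change = 2^-3.78 = 0.073
YLL012C: ΔΔCt = (23.55−15.71) − (25.30−15.39) = 7.84 − 9.91 = -2.07; fold change = 2^2.07 = 4.199
YGR175W: ΔΔCt = (33.86−15.71) − (31.43−15.39) = 18.15 − 16.04 = 2.11; fold change = 2^-2.11 = 0.232
YMR054C has the largest |ΔΔCt| = 5.30.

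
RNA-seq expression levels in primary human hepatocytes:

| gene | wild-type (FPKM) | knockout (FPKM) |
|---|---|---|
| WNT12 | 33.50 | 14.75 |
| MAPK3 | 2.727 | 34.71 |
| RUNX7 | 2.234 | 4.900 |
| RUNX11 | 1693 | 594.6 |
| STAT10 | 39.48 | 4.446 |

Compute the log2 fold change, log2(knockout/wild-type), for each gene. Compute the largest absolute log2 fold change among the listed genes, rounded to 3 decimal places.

3.670

log2(14.75/33.50) = -1.183  (WNT12)
log2(34.71/2.727) = 3.670  (MAPK3)
log2(4.900/2.234) = 1.133  (RUNX7)
log2(594.6/1693) = -1.510  (RUNX11)
log2(4.446/39.48) = -3.151  (STAT10)
The largest magnitude belongs to MAPK3.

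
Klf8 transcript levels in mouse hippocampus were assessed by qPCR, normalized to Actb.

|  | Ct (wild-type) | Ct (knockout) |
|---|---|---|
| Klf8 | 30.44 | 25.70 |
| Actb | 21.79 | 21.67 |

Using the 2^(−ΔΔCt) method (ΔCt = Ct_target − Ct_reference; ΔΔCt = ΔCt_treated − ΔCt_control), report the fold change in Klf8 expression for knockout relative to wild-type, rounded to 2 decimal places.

ΔCt(wild-type) = 30.440 − 21.790 = 8.650
ΔCt(knockout) = 25.700 − 21.670 = 4.030
ΔΔCt = 4.030 − 8.650 = -4.620
Fold change = 2^(−(-4.620)) = 2^4.620 = 24.590

24.59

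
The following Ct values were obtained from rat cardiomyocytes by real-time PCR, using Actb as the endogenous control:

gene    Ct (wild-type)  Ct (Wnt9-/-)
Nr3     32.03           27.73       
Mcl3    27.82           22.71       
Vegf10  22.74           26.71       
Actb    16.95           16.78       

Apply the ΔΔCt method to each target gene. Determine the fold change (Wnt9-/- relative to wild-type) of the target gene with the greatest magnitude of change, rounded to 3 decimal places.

30.696

Nr3: ΔΔCt = (27.73−16.78) − (32.03−16.95) = 10.95 − 15.08 = -4.13; fold change = 2^4.13 = 17.509
Mcl3: ΔΔCt = (22.71−16.78) − (27.82−16.95) = 5.93 − 10.87 = -4.94; fold change = 2^4.94 = 30.696
Vegf10: ΔΔCt = (26.71−16.78) − (22.74−16.95) = 9.93 − 5.79 = 4.14; fold change = 2^-4.14 = 0.057
Mcl3 has the largest |ΔΔCt| = 4.94.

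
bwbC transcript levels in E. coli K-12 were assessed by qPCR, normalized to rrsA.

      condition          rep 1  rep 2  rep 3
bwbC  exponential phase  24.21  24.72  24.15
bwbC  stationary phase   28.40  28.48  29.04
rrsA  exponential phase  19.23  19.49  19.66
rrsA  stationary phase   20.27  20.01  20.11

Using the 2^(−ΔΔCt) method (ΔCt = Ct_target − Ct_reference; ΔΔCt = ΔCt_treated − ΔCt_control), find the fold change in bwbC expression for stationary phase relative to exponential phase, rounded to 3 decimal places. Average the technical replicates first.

0.082

Mean Ct: bwbC exponential phase 24.360; bwbC stationary phase 28.640; rrsA exponential phase 19.460; rrsA stationary phase 20.130
ΔCt(exponential phase) = 24.360 − 19.460 = 4.900
ΔCt(stationary phase) = 28.640 − 20.130 = 8.510
ΔΔCt = 8.510 − 4.900 = 3.610
Fold change = 2^(−3.610) = 0.0819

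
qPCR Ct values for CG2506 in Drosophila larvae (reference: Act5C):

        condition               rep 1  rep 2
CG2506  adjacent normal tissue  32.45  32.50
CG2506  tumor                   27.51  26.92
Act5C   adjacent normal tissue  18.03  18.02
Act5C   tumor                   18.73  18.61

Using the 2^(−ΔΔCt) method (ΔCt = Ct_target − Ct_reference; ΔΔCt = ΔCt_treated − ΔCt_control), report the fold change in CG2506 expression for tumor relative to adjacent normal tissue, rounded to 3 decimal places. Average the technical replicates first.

59.921

Mean Ct: CG2506 adjacent normal tissue 32.475; CG2506 tumor 27.215; Act5C adjacent normal tissue 18.025; Act5C tumor 18.670
ΔCt(adjacent normal tissue) = 32.475 − 18.025 = 14.450
ΔCt(tumor) = 27.215 − 18.670 = 8.545
ΔΔCt = 8.545 − 14.450 = -5.905
Fold change = 2^(−(-5.905)) = 2^5.905 = 59.9214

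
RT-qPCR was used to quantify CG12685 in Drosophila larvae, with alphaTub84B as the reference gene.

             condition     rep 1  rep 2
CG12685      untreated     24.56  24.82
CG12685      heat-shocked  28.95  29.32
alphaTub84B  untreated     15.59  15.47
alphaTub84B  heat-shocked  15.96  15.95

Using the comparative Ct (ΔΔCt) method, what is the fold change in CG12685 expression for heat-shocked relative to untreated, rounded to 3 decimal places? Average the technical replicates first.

0.062

Mean Ct: CG12685 untreated 24.690; CG12685 heat-shocked 29.135; alphaTub84B untreated 15.530; alphaTub84B heat-shocked 15.955
ΔCt(untreated) = 24.690 − 15.530 = 9.160
ΔCt(heat-shocked) = 29.135 − 15.955 = 13.180
ΔΔCt = 13.180 − 9.160 = 4.020
Fold change = 2^(−4.020) = 0.0616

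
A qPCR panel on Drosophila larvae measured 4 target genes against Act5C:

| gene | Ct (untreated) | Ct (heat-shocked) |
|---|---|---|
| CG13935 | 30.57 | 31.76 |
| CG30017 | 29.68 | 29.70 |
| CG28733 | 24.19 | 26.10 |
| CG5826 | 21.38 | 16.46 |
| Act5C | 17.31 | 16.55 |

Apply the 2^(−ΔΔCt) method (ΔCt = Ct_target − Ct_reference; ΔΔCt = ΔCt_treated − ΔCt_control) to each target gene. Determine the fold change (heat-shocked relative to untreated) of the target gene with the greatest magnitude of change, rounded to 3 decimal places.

17.877

CG13935: ΔΔCt = (31.76−16.55) − (30.57−17.31) = 15.21 − 13.26 = 1.95; fold change = 2^-1.95 = 0.259
CG30017: ΔΔCt = (29.70−16.55) − (29.68−17.31) = 13.15 − 12.37 = 0.78; fold change = 2^-0.78 = 0.582
CG28733: ΔΔCt = (26.10−16.55) − (24.19−17.31) = 9.55 − 6.88 = 2.67; fold change = 2^-2.67 = 0.157
CG5826: ΔΔCt = (16.46−16.55) − (21.38−17.31) = -0.09 − 4.07 = -4.16; fold change = 2^4.16 = 17.877
CG5826 has the largest |ΔΔCt| = 4.16.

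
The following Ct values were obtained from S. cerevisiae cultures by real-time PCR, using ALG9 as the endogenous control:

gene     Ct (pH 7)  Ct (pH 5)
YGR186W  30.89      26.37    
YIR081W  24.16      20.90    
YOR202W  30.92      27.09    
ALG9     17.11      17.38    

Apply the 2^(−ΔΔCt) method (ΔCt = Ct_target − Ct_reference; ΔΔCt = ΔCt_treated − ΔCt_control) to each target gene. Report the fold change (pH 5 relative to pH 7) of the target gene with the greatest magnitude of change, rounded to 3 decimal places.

YGR186W: ΔΔCt = (26.37−17.38) − (30.89−17.11) = 8.99 − 13.78 = -4.79; fold change = 2^4.79 = 27.665
YIR081W: ΔΔCt = (20.90−17.38) − (24.16−17.11) = 3.52 − 7.05 = -3.53; fold change = 2^3.53 = 11.551
YOR202W: ΔΔCt = (27.09−17.38) − (30.92−17.11) = 9.71 − 13.81 = -4.10; fold change = 2^4.10 = 17.148
YGR186W has the largest |ΔΔCt| = 4.79.

27.665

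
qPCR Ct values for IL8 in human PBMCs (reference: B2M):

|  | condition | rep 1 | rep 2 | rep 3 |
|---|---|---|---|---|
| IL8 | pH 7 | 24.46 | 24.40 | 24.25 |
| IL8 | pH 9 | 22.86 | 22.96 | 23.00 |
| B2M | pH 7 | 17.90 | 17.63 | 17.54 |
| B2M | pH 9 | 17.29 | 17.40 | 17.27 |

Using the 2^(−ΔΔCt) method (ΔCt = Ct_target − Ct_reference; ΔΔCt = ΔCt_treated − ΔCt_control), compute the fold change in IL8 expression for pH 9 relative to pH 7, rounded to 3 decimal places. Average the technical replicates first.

2.085

Mean Ct: IL8 pH 7 24.370; IL8 pH 9 22.940; B2M pH 7 17.690; B2M pH 9 17.320
ΔCt(pH 7) = 24.370 − 17.690 = 6.680
ΔCt(pH 9) = 22.940 − 17.320 = 5.620
ΔΔCt = 5.620 − 6.680 = -1.060
Fold change = 2^(−(-1.060)) = 2^1.060 = 2.0849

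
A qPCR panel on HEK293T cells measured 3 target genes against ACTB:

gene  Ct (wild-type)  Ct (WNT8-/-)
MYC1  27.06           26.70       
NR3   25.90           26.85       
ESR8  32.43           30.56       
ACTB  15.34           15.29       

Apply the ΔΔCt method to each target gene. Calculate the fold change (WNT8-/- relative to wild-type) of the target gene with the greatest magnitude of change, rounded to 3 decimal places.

MYC1: ΔΔCt = (26.70−15.29) − (27.06−15.34) = 11.41 − 11.72 = -0.31; fold change = 2^0.31 = 1.240
NR3: ΔΔCt = (26.85−15.29) − (25.90−15.34) = 11.56 − 10.56 = 1.00; fold change = 2^-1.00 = 0.500
ESR8: ΔΔCt = (30.56−15.29) − (32.43−15.34) = 15.27 − 17.09 = -1.82; fold change = 2^1.82 = 3.531
ESR8 has the largest |ΔΔCt| = 1.82.

3.531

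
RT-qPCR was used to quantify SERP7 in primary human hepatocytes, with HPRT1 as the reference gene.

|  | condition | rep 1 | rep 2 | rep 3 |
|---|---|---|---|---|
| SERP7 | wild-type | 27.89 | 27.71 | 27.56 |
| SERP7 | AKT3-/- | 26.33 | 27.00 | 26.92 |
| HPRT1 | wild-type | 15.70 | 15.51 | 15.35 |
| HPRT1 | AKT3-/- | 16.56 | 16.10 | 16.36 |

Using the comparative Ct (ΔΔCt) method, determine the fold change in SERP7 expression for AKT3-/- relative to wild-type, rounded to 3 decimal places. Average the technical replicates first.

Mean Ct: SERP7 wild-type 27.720; SERP7 AKT3-/- 26.750; HPRT1 wild-type 15.520; HPRT1 AKT3-/- 16.340
ΔCt(wild-type) = 27.720 − 15.520 = 12.200
ΔCt(AKT3-/-) = 26.750 − 16.340 = 10.410
ΔΔCt = 10.410 − 12.200 = -1.790
Fold change = 2^(−(-1.790)) = 2^1.790 = 3.4581

3.458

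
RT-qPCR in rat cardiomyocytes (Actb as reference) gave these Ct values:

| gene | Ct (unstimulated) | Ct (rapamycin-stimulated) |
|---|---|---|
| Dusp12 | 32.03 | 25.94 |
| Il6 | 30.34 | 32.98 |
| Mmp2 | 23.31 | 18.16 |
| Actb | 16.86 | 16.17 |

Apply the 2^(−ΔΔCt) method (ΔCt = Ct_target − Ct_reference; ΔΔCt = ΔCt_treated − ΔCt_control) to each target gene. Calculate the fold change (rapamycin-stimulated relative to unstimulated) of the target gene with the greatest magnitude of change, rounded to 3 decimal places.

42.224

Dusp12: ΔΔCt = (25.94−16.17) − (32.03−16.86) = 9.77 − 15.17 = -5.40; fold change = 2^5.40 = 42.224
Il6: ΔΔCt = (32.98−16.17) − (30.34−16.86) = 16.81 − 13.48 = 3.33; fold change = 2^-3.33 = 0.099
Mmp2: ΔΔCt = (18.16−16.17) − (23.31−16.86) = 1.99 − 6.45 = -4.46; fold change = 2^4.46 = 22.009
Dusp12 has the largest |ΔΔCt| = 5.40.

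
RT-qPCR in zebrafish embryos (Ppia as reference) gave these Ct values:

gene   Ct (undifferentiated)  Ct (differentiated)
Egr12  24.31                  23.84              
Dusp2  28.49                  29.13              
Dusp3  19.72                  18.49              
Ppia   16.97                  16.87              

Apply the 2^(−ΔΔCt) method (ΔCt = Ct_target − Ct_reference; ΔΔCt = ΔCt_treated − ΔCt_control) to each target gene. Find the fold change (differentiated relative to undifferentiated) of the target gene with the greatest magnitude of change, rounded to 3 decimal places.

2.189

Egr12: ΔΔCt = (23.84−16.87) − (24.31−16.97) = 6.97 − 7.34 = -0.37; fold change = 2^0.37 = 1.292
Dusp2: ΔΔCt = (29.13−16.87) − (28.49−16.97) = 12.26 − 11.52 = 0.74; fold change = 2^-0.74 = 0.599
Dusp3: ΔΔCt = (18.49−16.87) − (19.72−16.97) = 1.62 − 2.75 = -1.13; fold change = 2^1.13 = 2.189
Dusp3 has the largest |ΔΔCt| = 1.13.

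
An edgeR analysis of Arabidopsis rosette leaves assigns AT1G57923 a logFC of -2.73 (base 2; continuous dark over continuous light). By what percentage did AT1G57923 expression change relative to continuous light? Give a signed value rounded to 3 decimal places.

Fold change = 2^(-2.73) = 0.1507
Percent change = (FC − 1) × 100% = (0.1507 − 1) × 100 = -84.927%

-84.927%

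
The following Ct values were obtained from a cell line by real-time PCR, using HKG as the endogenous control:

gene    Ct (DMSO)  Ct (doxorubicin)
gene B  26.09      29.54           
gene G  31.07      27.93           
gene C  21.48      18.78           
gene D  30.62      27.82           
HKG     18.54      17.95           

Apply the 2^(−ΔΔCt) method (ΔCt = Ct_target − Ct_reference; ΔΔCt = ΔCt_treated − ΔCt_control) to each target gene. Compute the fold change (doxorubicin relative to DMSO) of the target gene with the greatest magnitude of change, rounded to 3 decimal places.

0.061

gene B: ΔΔCt = (29.54−17.95) − (26.09−18.54) = 11.59 − 7.55 = 4.04; fold change = 2^-4.04 = 0.061
gene G: ΔΔCt = (27.93−17.95) − (31.07−18.54) = 9.98 − 12.53 = -2.55; fold change = 2^2.55 = 5.856
gene C: ΔΔCt = (18.78−17.95) − (21.48−18.54) = 0.83 − 2.94 = -2.11; fold change = 2^2.11 = 4.317
gene D: ΔΔCt = (27.82−17.95) − (30.62−18.54) = 9.87 − 12.08 = -2.21; fold change = 2^2.21 = 4.627
gene B has the largest |ΔΔCt| = 4.04.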